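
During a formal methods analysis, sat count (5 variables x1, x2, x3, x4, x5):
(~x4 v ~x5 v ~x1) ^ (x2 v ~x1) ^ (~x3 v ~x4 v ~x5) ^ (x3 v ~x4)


CNF with 4 clauses over 5 vars (32 assignments).
An assignment satisfies CNF iff every clause has >=1 true literal.
Check each row (bits = x1,x2,x3,x4,x5; clause T/F shown):
  row 0 [00000]: clauses=TTTT -> 1
  row 1 [00001]: clauses=TTTT -> 1
  row 2 [00010]: clauses=TTTF -> 0
  row 3 [00011]: clauses=TTTF -> 0
  row 4 [00100]: clauses=TTTT -> 1
  row 5 [00101]: clauses=TTTT -> 1
  row 6 [00110]: clauses=TTTT -> 1
  row 7 [00111]: clauses=TTFT -> 0
  row 8 [01000]: clauses=TTTT -> 1
  row 9 [01001]: clauses=TTTT -> 1
  row 10 [01010]: clauses=TTTF -> 0
  row 11 [01011]: clauses=TTTF -> 0
  row 12 [01100]: clauses=TTTT -> 1
  row 13 [01101]: clauses=TTTT -> 1
  row 14 [01110]: clauses=TTTT -> 1
  row 15 [01111]: clauses=TTFT -> 0
  row 16 [10000]: clauses=TFTT -> 0
  row 17 [10001]: clauses=TFTT -> 0
  row 18 [10010]: clauses=TFTF -> 0
  row 19 [10011]: clauses=FFTF -> 0
  row 20 [10100]: clauses=TFTT -> 0
  row 21 [10101]: clauses=TFTT -> 0
  row 22 [10110]: clauses=TFTT -> 0
  row 23 [10111]: clauses=FFFT -> 0
  row 24 [11000]: clauses=TTTT -> 1
  row 25 [11001]: clauses=TTTT -> 1
  row 26 [11010]: clauses=TTTF -> 0
  row 27 [11011]: clauses=FTTF -> 0
  row 28 [11100]: clauses=TTTT -> 1
  row 29 [11101]: clauses=TTTT -> 1
  row 30 [11110]: clauses=TTTT -> 1
  row 31 [11111]: clauses=FTFT -> 0
Full result column, 8 rows per line (x1,x2 fixed per line; x3,x4,x5 runs 000..111 left to right):
  rows 0-7 [x1,x2=00]: 11001110  (ones: 5)
  rows 8-15 [x1,x2=01]: 11001110  (ones: 5)
  rows 16-23 [x1,x2=10]: 00000000  (ones: 0)
  rows 24-31 [x1,x2=11]: 11001110  (ones: 5)
Satisfying assignments = 5+5+0+5 = 15

15


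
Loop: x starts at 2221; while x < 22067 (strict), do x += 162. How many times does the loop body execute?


Step 1: x goes from 2221 toward 22067 by 162; the body runs while x<22067, so iterations = ceil((bound-start)/step)
Step 2: Distance=19846
Step 3: ceil(19846/162)=123

123


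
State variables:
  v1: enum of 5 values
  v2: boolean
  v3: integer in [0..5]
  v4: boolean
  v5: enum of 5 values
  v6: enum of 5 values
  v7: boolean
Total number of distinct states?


State space = product of domain sizes of all variables.
Domain sizes:
  v1 (enum of 5 values): 5
  v2 (boolean): 2
  v3 (integer in [0..5]): 6
  v4 (boolean): 2
  v5 (enum of 5 values): 5
  v6 (enum of 5 values): 5
  v7 (boolean): 2
Product = 5 * 2 * 6 * 2 * 5 * 5 * 2 = 6000

6000


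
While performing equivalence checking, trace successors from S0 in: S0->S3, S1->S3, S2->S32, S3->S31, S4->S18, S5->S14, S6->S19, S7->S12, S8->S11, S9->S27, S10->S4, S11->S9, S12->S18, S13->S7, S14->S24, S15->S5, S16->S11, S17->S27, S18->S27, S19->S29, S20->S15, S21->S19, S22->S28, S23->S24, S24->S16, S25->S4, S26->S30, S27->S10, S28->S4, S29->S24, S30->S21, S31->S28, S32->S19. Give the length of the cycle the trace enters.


Trace from S0 until a state repeats:
  S0 -> S3 -> S31 -> S28 -> S4 -> S18 -> S27 -> S10 -> S4
S4 first seen at step 4, revisited at step 8.
Cycle length = 8 - 4 = 4

4


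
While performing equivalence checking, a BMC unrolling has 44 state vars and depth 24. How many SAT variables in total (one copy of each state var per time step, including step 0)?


BMC unrolls to depth k, creating one copy of each state var for steps 0..k.
Step count = 24 + 1 = 25 (steps 0 through 24)
Vars per step = 44
Total = 44 * 25 = 1100

1100


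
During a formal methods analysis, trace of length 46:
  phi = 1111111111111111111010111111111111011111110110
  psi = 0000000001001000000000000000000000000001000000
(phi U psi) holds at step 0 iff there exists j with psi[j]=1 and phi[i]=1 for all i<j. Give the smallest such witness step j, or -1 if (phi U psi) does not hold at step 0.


(phi U psi) at 0: need smallest j with psi[j]=1 and phi[i]=1 for all i in [0,j).
Scan from step 0:
  step 0: phi=1, psi=0 -> continue
  step 1: phi=1, psi=0 -> continue
  step 2: phi=1, psi=0 -> continue
  step 3: phi=1, psi=0 -> continue
  step 9: psi=1 and phi held for [0,9) -> witness found
Witness step = 9

9


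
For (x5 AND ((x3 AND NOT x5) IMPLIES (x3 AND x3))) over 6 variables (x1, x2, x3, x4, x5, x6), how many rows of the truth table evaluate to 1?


Formula: (x5 AND ((x3 AND NOT x5) IMPLIES (x3 AND x3))) over 6 vars (64 rows)
Evaluate each row (x1, x2, x3, x4, x5, x6 as bits, MSB first):
  row 0 [000000]: (0 AND ((0 AND NOT 0) IMPLIES (0 AND 0))) -> 0
  row 1 [000001]: (0 AND ((0 AND NOT 0) IMPLIES (0 AND 0))) -> 0
  row 2 [000010]: (1 AND ((0 AND NOT 1) IMPLIES (0 AND 0))) -> 1
  row 3 [000011]: (1 AND ((0 AND NOT 1) IMPLIES (0 AND 0))) -> 1
  row 4 [000100]: (0 AND ((0 AND NOT 0) IMPLIES (0 AND 0))) -> 0
  (every remaining row is evaluated the same way; all 64 results are listed next)
Full result column, 8 rows per line (x1,x2,x3 fixed per line; x4,x5,x6 runs 000..111 left to right):
  rows 0-7 [x1,x2,x3=000]: 00110011  (ones: 4)
  rows 8-15 [x1,x2,x3=001]: 00110011  (ones: 4)
  rows 16-23 [x1,x2,x3=010]: 00110011  (ones: 4)
  rows 24-31 [x1,x2,x3=011]: 00110011  (ones: 4)
  rows 32-39 [x1,x2,x3=100]: 00110011  (ones: 4)
  rows 40-47 [x1,x2,x3=101]: 00110011  (ones: 4)
  rows 48-55 [x1,x2,x3=110]: 00110011  (ones: 4)
  rows 56-63 [x1,x2,x3=111]: 00110011  (ones: 4)
Count of 1-rows = 4+4+4+4+4+4+4+4 = 32

32


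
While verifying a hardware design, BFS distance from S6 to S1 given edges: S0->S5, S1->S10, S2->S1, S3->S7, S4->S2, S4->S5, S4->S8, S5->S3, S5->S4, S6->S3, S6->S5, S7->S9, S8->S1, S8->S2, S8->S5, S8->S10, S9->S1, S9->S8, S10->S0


BFS layer-by-layer from S6:
  dist 0: {S6}
  dist 1: {S3, S5}
  dist 2: {S4, S7}
  dist 3: {S2, S8, S9}
  dist 4: {S1, S10}
  -> S1 reached at distance 4
Shortest path length = 4

4


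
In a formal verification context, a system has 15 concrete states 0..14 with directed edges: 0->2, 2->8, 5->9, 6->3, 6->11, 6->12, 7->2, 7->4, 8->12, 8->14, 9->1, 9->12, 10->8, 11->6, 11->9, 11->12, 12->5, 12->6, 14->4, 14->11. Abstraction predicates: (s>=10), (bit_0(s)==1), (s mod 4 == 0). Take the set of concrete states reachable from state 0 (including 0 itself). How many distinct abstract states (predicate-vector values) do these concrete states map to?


BFS from 0:
Concrete reachable: {0, 1, 2, 3, 4, 5, 6, 8, 9, 11, 12, 14}
Abstract via predicates (s>=10), (bit_0(s)==1), (s mod 4 == 0):
  (0,0,0) <- {2, 6}
  (0,0,1) <- {0, 4, 8}
  (0,1,0) <- {1, 3, 5, 9}
  (1,0,0) <- {14}
  (1,0,1) <- {12}
  (1,1,0) <- {11}
Distinct abstract states = 6

6


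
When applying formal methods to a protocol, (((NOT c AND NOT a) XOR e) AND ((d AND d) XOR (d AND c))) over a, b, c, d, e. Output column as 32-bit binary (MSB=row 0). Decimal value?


Formula: (((NOT c AND NOT a) XOR e) AND ((d AND d) XOR (d AND c))) over a, b, c, d, e (32 rows)
Evaluate each row (bits = a,b,c,d,e, MSB first):
  row 0 [00000]: (((NOT 0 AND NOT 0) XOR 0) AND ((0 AND 0) XOR (0 AND 0))) -> 0
  row 1 [00001]: (((NOT 0 AND NOT 0) XOR 1) AND ((0 AND 0) XOR (0 AND 0))) -> 0
  row 2 [00010]: (((NOT 0 AND NOT 0) XOR 0) AND ((1 AND 1) XOR (1 AND 0))) -> 1
  row 3 [00011]: (((NOT 0 AND NOT 0) XOR 1) AND ((1 AND 1) XOR (1 AND 0))) -> 0
  row 4 [00100]: (((NOT 1 AND NOT 0) XOR 0) AND ((0 AND 0) XOR (0 AND 1))) -> 0
  row 5 [00101]: (((NOT 1 AND NOT 0) XOR 1) AND ((0 AND 0) XOR (0 AND 1))) -> 0
  row 6 [00110]: (((NOT 1 AND NOT 0) XOR 0) AND ((1 AND 1) XOR (1 AND 1))) -> 0
  row 7 [00111]: (((NOT 1 AND NOT 0) XOR 1) AND ((1 AND 1) XOR (1 AND 1))) -> 0
  row 8 [01000]: (((NOT 0 AND NOT 0) XOR 0) AND ((0 AND 0) XOR (0 AND 0))) -> 0
  row 9 [01001]: (((NOT 0 AND NOT 0) XOR 1) AND ((0 AND 0) XOR (0 AND 0))) -> 0
  row 10 [01010]: (((NOT 0 AND NOT 0) XOR 0) AND ((1 AND 1) XOR (1 AND 0))) -> 1
  row 11 [01011]: (((NOT 0 AND NOT 0) XOR 1) AND ((1 AND 1) XOR (1 AND 0))) -> 0
  row 12 [01100]: (((NOT 1 AND NOT 0) XOR 0) AND ((0 AND 0) XOR (0 AND 1))) -> 0
  row 13 [01101]: (((NOT 1 AND NOT 0) XOR 1) AND ((0 AND 0) XOR (0 AND 1))) -> 0
  row 14 [01110]: (((NOT 1 AND NOT 0) XOR 0) AND ((1 AND 1) XOR (1 AND 1))) -> 0
  row 15 [01111]: (((NOT 1 AND NOT 0) XOR 1) AND ((1 AND 1) XOR (1 AND 1))) -> 0
  row 16 [10000]: (((NOT 0 AND NOT 1) XOR 0) AND ((0 AND 0) XOR (0 AND 0))) -> 0
  row 17 [10001]: (((NOT 0 AND NOT 1) XOR 1) AND ((0 AND 0) XOR (0 AND 0))) -> 0
  row 18 [10010]: (((NOT 0 AND NOT 1) XOR 0) AND ((1 AND 1) XOR (1 AND 0))) -> 0
  row 19 [10011]: (((NOT 0 AND NOT 1) XOR 1) AND ((1 AND 1) XOR (1 AND 0))) -> 1
  row 20 [10100]: (((NOT 1 AND NOT 1) XOR 0) AND ((0 AND 0) XOR (0 AND 1))) -> 0
  row 21 [10101]: (((NOT 1 AND NOT 1) XOR 1) AND ((0 AND 0) XOR (0 AND 1))) -> 0
  row 22 [10110]: (((NOT 1 AND NOT 1) XOR 0) AND ((1 AND 1) XOR (1 AND 1))) -> 0
  row 23 [10111]: (((NOT 1 AND NOT 1) XOR 1) AND ((1 AND 1) XOR (1 AND 1))) -> 0
  row 24 [11000]: (((NOT 0 AND NOT 1) XOR 0) AND ((0 AND 0) XOR (0 AND 0))) -> 0
  row 25 [11001]: (((NOT 0 AND NOT 1) XOR 1) AND ((0 AND 0) XOR (0 AND 0))) -> 0
  row 26 [11010]: (((NOT 0 AND NOT 1) XOR 0) AND ((1 AND 1) XOR (1 AND 0))) -> 0
  row 27 [11011]: (((NOT 0 AND NOT 1) XOR 1) AND ((1 AND 1) XOR (1 AND 0))) -> 1
  row 28 [11100]: (((NOT 1 AND NOT 1) XOR 0) AND ((0 AND 0) XOR (0 AND 1))) -> 0
  row 29 [11101]: (((NOT 1 AND NOT 1) XOR 1) AND ((0 AND 0) XOR (0 AND 1))) -> 0
  row 30 [11110]: (((NOT 1 AND NOT 1) XOR 0) AND ((1 AND 1) XOR (1 AND 1))) -> 0
  row 31 [11111]: (((NOT 1 AND NOT 1) XOR 1) AND ((1 AND 1) XOR (1 AND 1))) -> 0
Full result column, 4 rows per line (a,b,c fixed per line; d,e runs 00..11 left to right):
  rows 0-3 [a,b,c=000]: 0010  = hex 2
  rows 4-7 [a,b,c=001]: 0000  = hex 0
  rows 8-11 [a,b,c=010]: 0010  = hex 2
  rows 12-15 [a,b,c=011]: 0000  = hex 0
  rows 16-19 [a,b,c=100]: 0001  = hex 1
  rows 20-23 [a,b,c=101]: 0000  = hex 0
  rows 24-27 [a,b,c=110]: 0001  = hex 1
  rows 28-31 [a,b,c=111]: 0000  = hex 0
Output column (row 0 .. row 31) = 00100000001000000001000000010000
Output column grouped in 4s = 0010 0000 0010 0000 0001 0000 0001 0000 = 0x20201010
Convert to decimal digit by digit (value = value*16 + digit):
  2 -> 2
  2*16 + 0 = 32
  32*16 + 2 = 514
  514*16 + 0 = 8224
  8224*16 + 1 = 131585
  131585*16 + 0 = 2105360
  2105360*16 + 1 = 33685761
  33685761*16 + 0 = 538972176
Decimal = 538972176

538972176


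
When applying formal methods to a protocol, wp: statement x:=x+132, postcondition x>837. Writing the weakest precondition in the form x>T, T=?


Formula: wp(x:=E, P) = P[E/x] (substitute E for x in postcondition)
Step 1: Postcondition: x>837
Step 2: Substitute x+132 for x: x+132>837
Step 3: Solve for x: x > 837-132 = 705

705


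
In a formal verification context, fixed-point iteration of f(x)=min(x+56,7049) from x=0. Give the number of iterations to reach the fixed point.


Step 1: x=0, cap=7049, increment=56
Step 2: x grows by 56 each step until capped at 7049; fixed point is x=7049
Step 3: iterations = ceil(7049/56) = 126

126


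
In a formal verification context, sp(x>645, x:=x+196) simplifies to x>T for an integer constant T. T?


Formula: sp(P, x:=E) = exists old_x. (x = E[old_x/x]) AND P[old_x/x] (old_x is the value of x before the assignment; eliminate old_x by solving x = E[old_x/x] for old_x)
Step 1: Precondition P: x>645, i.e. old_x > 645
Step 2: Assignment gives x = old_x + 196, so old_x = x - 196
Step 3: Substitute into P: x - 196 > 645
Step 4: Simplify: x > 645+196 = 841

841


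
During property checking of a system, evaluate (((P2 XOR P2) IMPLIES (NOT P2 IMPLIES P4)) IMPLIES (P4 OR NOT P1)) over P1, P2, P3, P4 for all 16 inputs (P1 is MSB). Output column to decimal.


Formula: (((P2 XOR P2) IMPLIES (NOT P2 IMPLIES P4)) IMPLIES (P4 OR NOT P1)) over P1, P2, P3, P4 (16 rows)
Evaluate each row (bits = P1,P2,P3,P4, MSB first):
  row 0 [0000]: (((0 XOR 0) IMPLIES (NOT 0 IMPLIES 0)) IMPLIES (0 OR NOT 0)) -> 1
  row 1 [0001]: (((0 XOR 0) IMPLIES (NOT 0 IMPLIES 1)) IMPLIES (1 OR NOT 0)) -> 1
  row 2 [0010]: (((0 XOR 0) IMPLIES (NOT 0 IMPLIES 0)) IMPLIES (0 OR NOT 0)) -> 1
  row 3 [0011]: (((0 XOR 0) IMPLIES (NOT 0 IMPLIES 1)) IMPLIES (1 OR NOT 0)) -> 1
  row 4 [0100]: (((1 XOR 1) IMPLIES (NOT 1 IMPLIES 0)) IMPLIES (0 OR NOT 0)) -> 1
  row 5 [0101]: (((1 XOR 1) IMPLIES (NOT 1 IMPLIES 1)) IMPLIES (1 OR NOT 0)) -> 1
  row 6 [0110]: (((1 XOR 1) IMPLIES (NOT 1 IMPLIES 0)) IMPLIES (0 OR NOT 0)) -> 1
  row 7 [0111]: (((1 XOR 1) IMPLIES (NOT 1 IMPLIES 1)) IMPLIES (1 OR NOT 0)) -> 1
  row 8 [1000]: (((0 XOR 0) IMPLIES (NOT 0 IMPLIES 0)) IMPLIES (0 OR NOT 1)) -> 0
  row 9 [1001]: (((0 XOR 0) IMPLIES (NOT 0 IMPLIES 1)) IMPLIES (1 OR NOT 1)) -> 1
  row 10 [1010]: (((0 XOR 0) IMPLIES (NOT 0 IMPLIES 0)) IMPLIES (0 OR NOT 1)) -> 0
  row 11 [1011]: (((0 XOR 0) IMPLIES (NOT 0 IMPLIES 1)) IMPLIES (1 OR NOT 1)) -> 1
  row 12 [1100]: (((1 XOR 1) IMPLIES (NOT 1 IMPLIES 0)) IMPLIES (0 OR NOT 1)) -> 0
  row 13 [1101]: (((1 XOR 1) IMPLIES (NOT 1 IMPLIES 1)) IMPLIES (1 OR NOT 1)) -> 1
  row 14 [1110]: (((1 XOR 1) IMPLIES (NOT 1 IMPLIES 0)) IMPLIES (0 OR NOT 1)) -> 0
  row 15 [1111]: (((1 XOR 1) IMPLIES (NOT 1 IMPLIES 1)) IMPLIES (1 OR NOT 1)) -> 1
Full result column, 4 rows per line (P1,P2 fixed per line; P3,P4 runs 00..11 left to right):
  rows 0-3 [P1,P2=00]: 1111  = hex F
  rows 4-7 [P1,P2=01]: 1111  = hex F
  rows 8-11 [P1,P2=10]: 0101  = hex 5
  rows 12-15 [P1,P2=11]: 0101  = hex 5
Output column (row 0 .. row 15) = 1111111101010101
Output column grouped in 4s = 1111 1111 0101 0101 = 0xFF55
Convert to decimal digit by digit (value = value*16 + digit):
  F -> 15
  15*16 + 15 (F) = 255
  255*16 + 5 = 4085
  4085*16 + 5 = 65365
Decimal = 65365

65365


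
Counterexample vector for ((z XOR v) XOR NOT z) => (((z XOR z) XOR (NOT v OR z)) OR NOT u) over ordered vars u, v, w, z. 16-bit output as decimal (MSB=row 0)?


F1 = ((z XOR v) XOR NOT z)
F2 = (((z XOR z) XOR (NOT v OR z)) OR NOT u)
Counterexample to F1=>F2 is where F1=1 and F2=0.
Evaluate each row (bits = u,v,w,z, MSB first):
  row 0 [0000]: F1=1 F2=1 -> F1&~F2 -> 0
  row 1 [0001]: F1=1 F2=1 -> F1&~F2 -> 0
  row 2 [0010]: F1=1 F2=1 -> F1&~F2 -> 0
  row 3 [0011]: F1=1 F2=1 -> F1&~F2 -> 0
  row 4 [0100]: F1=0 F2=1 -> F1&~F2 -> 0
  row 5 [0101]: F1=0 F2=1 -> F1&~F2 -> 0
  row 6 [0110]: F1=0 F2=1 -> F1&~F2 -> 0
  row 7 [0111]: F1=0 F2=1 -> F1&~F2 -> 0
  row 8 [1000]: F1=1 F2=1 -> F1&~F2 -> 0
  row 9 [1001]: F1=1 F2=1 -> F1&~F2 -> 0
  row 10 [1010]: F1=1 F2=1 -> F1&~F2 -> 0
  row 11 [1011]: F1=1 F2=1 -> F1&~F2 -> 0
  row 12 [1100]: F1=0 F2=0 -> F1&~F2 -> 0
  row 13 [1101]: F1=0 F2=1 -> F1&~F2 -> 0
  row 14 [1110]: F1=0 F2=0 -> F1&~F2 -> 0
  row 15 [1111]: F1=0 F2=1 -> F1&~F2 -> 0
Full result column, 4 rows per line (u,v fixed per line; w,z runs 00..11 left to right):
  rows 0-3 [u,v=00]: 0000  = hex 0
  rows 4-7 [u,v=01]: 0000  = hex 0
  rows 8-11 [u,v=10]: 0000  = hex 0
  rows 12-15 [u,v=11]: 0000  = hex 0
Counterexample vector (row 0 .. row 15) = 0000000000000000
Output column grouped in 4s = 0000 0000 0000 0000 = 0x0000
Convert to decimal digit by digit (value = value*16 + digit):
  0 -> 0
  0*16 + 0 = 0
  0*16 + 0 = 0
  0*16 + 0 = 0
Decimal = 0

0


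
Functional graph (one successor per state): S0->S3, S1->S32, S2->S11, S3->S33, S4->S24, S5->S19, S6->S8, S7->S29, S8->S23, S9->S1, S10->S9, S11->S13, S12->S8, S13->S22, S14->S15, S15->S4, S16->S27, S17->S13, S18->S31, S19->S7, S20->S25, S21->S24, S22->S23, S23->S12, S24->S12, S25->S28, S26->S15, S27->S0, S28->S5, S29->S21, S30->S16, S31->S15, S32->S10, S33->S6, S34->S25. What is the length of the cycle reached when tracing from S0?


Trace from S0 until a state repeats:
  S0 -> S3 -> S33 -> S6 -> S8 -> S23 -> S12 -> S8
S8 first seen at step 4, revisited at step 7.
Cycle length = 7 - 4 = 3

3


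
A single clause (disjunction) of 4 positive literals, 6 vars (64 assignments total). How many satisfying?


Step 1: Total=2^6=64
Step 2: Unsat when all 4 false: 2^2=4
Step 3: Sat=64-4=60

60


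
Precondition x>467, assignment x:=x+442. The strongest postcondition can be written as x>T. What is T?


Formula: sp(P, x:=E) = exists old_x. (x = E[old_x/x]) AND P[old_x/x] (old_x is the value of x before the assignment; eliminate old_x by solving x = E[old_x/x] for old_x)
Step 1: Precondition P: x>467, i.e. old_x > 467
Step 2: Assignment gives x = old_x + 442, so old_x = x - 442
Step 3: Substitute into P: x - 442 > 467
Step 4: Simplify: x > 467+442 = 909

909


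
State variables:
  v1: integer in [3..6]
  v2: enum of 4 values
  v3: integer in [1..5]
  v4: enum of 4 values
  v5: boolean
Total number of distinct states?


State space = product of domain sizes of all variables.
Domain sizes:
  v1 (integer in [3..6]): 4
  v2 (enum of 4 values): 4
  v3 (integer in [1..5]): 5
  v4 (enum of 4 values): 4
  v5 (boolean): 2
Product = 4 * 4 * 5 * 4 * 2 = 640

640


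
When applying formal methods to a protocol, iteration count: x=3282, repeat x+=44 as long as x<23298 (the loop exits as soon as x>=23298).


Step 1: x goes from 3282 toward 23298 by 44; the body runs while x<23298, so iterations = ceil((bound-start)/step)
Step 2: Distance=20016
Step 3: ceil(20016/44)=455

455


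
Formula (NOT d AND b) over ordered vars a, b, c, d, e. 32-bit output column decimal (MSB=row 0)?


Formula: (NOT d AND b) over a, b, c, d, e (32 rows)
Evaluate each row (bits = a,b,c,d,e, MSB first):
  row 0 [00000]: (NOT 0 AND 0) -> 0
  row 1 [00001]: (NOT 0 AND 0) -> 0
  row 2 [00010]: (NOT 1 AND 0) -> 0
  row 3 [00011]: (NOT 1 AND 0) -> 0
  row 4 [00100]: (NOT 0 AND 0) -> 0
  row 5 [00101]: (NOT 0 AND 0) -> 0
  row 6 [00110]: (NOT 1 AND 0) -> 0
  row 7 [00111]: (NOT 1 AND 0) -> 0
  row 8 [01000]: (NOT 0 AND 1) -> 1
  row 9 [01001]: (NOT 0 AND 1) -> 1
  row 10 [01010]: (NOT 1 AND 1) -> 0
  row 11 [01011]: (NOT 1 AND 1) -> 0
  row 12 [01100]: (NOT 0 AND 1) -> 1
  row 13 [01101]: (NOT 0 AND 1) -> 1
  row 14 [01110]: (NOT 1 AND 1) -> 0
  row 15 [01111]: (NOT 1 AND 1) -> 0
  row 16 [10000]: (NOT 0 AND 0) -> 0
  row 17 [10001]: (NOT 0 AND 0) -> 0
  row 18 [10010]: (NOT 1 AND 0) -> 0
  row 19 [10011]: (NOT 1 AND 0) -> 0
  row 20 [10100]: (NOT 0 AND 0) -> 0
  row 21 [10101]: (NOT 0 AND 0) -> 0
  row 22 [10110]: (NOT 1 AND 0) -> 0
  row 23 [10111]: (NOT 1 AND 0) -> 0
  row 24 [11000]: (NOT 0 AND 1) -> 1
  row 25 [11001]: (NOT 0 AND 1) -> 1
  row 26 [11010]: (NOT 1 AND 1) -> 0
  row 27 [11011]: (NOT 1 AND 1) -> 0
  row 28 [11100]: (NOT 0 AND 1) -> 1
  row 29 [11101]: (NOT 0 AND 1) -> 1
  row 30 [11110]: (NOT 1 AND 1) -> 0
  row 31 [11111]: (NOT 1 AND 1) -> 0
Full result column, 4 rows per line (a,b,c fixed per line; d,e runs 00..11 left to right):
  rows 0-3 [a,b,c=000]: 0000  = hex 0
  rows 4-7 [a,b,c=001]: 0000  = hex 0
  rows 8-11 [a,b,c=010]: 1100  = hex C
  rows 12-15 [a,b,c=011]: 1100  = hex C
  rows 16-19 [a,b,c=100]: 0000  = hex 0
  rows 20-23 [a,b,c=101]: 0000  = hex 0
  rows 24-27 [a,b,c=110]: 1100  = hex C
  rows 28-31 [a,b,c=111]: 1100  = hex C
Output column (row 0 .. row 31) = 00000000110011000000000011001100
Output column grouped in 4s = 0000 0000 1100 1100 0000 0000 1100 1100 = 0x00CC00CC
Convert to decimal digit by digit (value = value*16 + digit):
  0 -> 0
  0*16 + 0 = 0
  0*16 + 12 (C) = 12
  12*16 + 12 (C) = 204
  204*16 + 0 = 3264
  3264*16 + 0 = 52224
  52224*16 + 12 (C) = 835596
  835596*16 + 12 (C) = 13369548
Decimal = 13369548

13369548


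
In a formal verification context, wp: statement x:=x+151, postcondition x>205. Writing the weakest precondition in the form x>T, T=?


Formula: wp(x:=E, P) = P[E/x] (substitute E for x in postcondition)
Step 1: Postcondition: x>205
Step 2: Substitute x+151 for x: x+151>205
Step 3: Solve for x: x > 205-151 = 54

54


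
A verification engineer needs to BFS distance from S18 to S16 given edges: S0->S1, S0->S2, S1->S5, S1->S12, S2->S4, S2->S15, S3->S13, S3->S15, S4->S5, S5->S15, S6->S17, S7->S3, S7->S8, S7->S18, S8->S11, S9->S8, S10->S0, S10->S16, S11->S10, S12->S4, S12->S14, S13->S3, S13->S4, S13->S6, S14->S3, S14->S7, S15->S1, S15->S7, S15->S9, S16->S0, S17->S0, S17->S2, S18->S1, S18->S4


BFS layer-by-layer from S18:
  dist 0: {S18}
  dist 1: {S1, S4}
  dist 2: {S5, S12}
  dist 3: {S14, S15}
  dist 4: {S3, S7, S9}
  dist 5: {S8, S13}
  dist 6: {S6, S11}
  dist 7: {S10, S17}
  dist 8: {S0, S2, S16}
  -> S16 reached at distance 8
Shortest path length = 8

8


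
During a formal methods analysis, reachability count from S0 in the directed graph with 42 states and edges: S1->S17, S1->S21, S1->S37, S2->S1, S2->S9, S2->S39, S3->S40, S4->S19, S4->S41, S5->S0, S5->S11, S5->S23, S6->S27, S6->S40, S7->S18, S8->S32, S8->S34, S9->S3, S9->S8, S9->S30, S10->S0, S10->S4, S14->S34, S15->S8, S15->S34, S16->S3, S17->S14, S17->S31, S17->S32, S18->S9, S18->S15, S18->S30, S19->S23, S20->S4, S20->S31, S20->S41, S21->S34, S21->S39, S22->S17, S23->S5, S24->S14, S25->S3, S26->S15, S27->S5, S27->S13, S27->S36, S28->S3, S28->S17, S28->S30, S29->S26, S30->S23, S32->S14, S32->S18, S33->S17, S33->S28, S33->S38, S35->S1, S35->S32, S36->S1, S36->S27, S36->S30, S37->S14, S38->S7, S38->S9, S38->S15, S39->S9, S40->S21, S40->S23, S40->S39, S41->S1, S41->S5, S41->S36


BFS from S0:
  layer 0: {S0}
Reachable set: {S0}
Count = 1

1


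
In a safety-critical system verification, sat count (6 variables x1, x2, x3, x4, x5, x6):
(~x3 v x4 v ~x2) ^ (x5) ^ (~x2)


CNF with 3 clauses over 6 vars (64 assignments).
An assignment satisfies CNF iff every clause has >=1 true literal.
Check each row (bits = x1,x2,x3,x4,x5,x6; clause T/F shown):
  row 0 [000000]: clauses=TFT -> 0
  row 1 [000001]: clauses=TFT -> 0
  row 2 [000010]: clauses=TTT -> 1
  row 3 [000011]: clauses=TTT -> 1
  row 4 [000100]: clauses=TFT -> 0
  (every remaining row is evaluated the same way; all 64 results are listed next)
Full result column, 8 rows per line (x1,x2,x3 fixed per line; x4,x5,x6 runs 000..111 left to right):
  rows 0-7 [x1,x2,x3=000]: 00110011  (ones: 4)
  rows 8-15 [x1,x2,x3=001]: 00110011  (ones: 4)
  rows 16-23 [x1,x2,x3=010]: 00000000  (ones: 0)
  rows 24-31 [x1,x2,x3=011]: 00000000  (ones: 0)
  rows 32-39 [x1,x2,x3=100]: 00110011  (ones: 4)
  rows 40-47 [x1,x2,x3=101]: 00110011  (ones: 4)
  rows 48-55 [x1,x2,x3=110]: 00000000  (ones: 0)
  rows 56-63 [x1,x2,x3=111]: 00000000  (ones: 0)
Satisfying assignments = 4+4+0+0+4+4+0+0 = 16

16


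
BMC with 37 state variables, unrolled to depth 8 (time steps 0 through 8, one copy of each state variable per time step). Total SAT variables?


BMC unrolls to depth k, creating one copy of each state var for steps 0..k.
Step count = 8 + 1 = 9 (steps 0 through 8)
Vars per step = 37
Total = 37 * 9 = 333

333


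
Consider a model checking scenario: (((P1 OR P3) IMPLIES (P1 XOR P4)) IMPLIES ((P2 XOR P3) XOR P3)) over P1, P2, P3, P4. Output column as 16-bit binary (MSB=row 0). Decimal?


Formula: (((P1 OR P3) IMPLIES (P1 XOR P4)) IMPLIES ((P2 XOR P3) XOR P3)) over P1, P2, P3, P4 (16 rows)
Evaluate each row (bits = P1,P2,P3,P4, MSB first):
  row 0 [0000]: (((0 OR 0) IMPLIES (0 XOR 0)) IMPLIES ((0 XOR 0) XOR 0)) -> 0
  row 1 [0001]: (((0 OR 0) IMPLIES (0 XOR 1)) IMPLIES ((0 XOR 0) XOR 0)) -> 0
  row 2 [0010]: (((0 OR 1) IMPLIES (0 XOR 0)) IMPLIES ((0 XOR 1) XOR 1)) -> 1
  row 3 [0011]: (((0 OR 1) IMPLIES (0 XOR 1)) IMPLIES ((0 XOR 1) XOR 1)) -> 0
  row 4 [0100]: (((0 OR 0) IMPLIES (0 XOR 0)) IMPLIES ((1 XOR 0) XOR 0)) -> 1
  row 5 [0101]: (((0 OR 0) IMPLIES (0 XOR 1)) IMPLIES ((1 XOR 0) XOR 0)) -> 1
  row 6 [0110]: (((0 OR 1) IMPLIES (0 XOR 0)) IMPLIES ((1 XOR 1) XOR 1)) -> 1
  row 7 [0111]: (((0 OR 1) IMPLIES (0 XOR 1)) IMPLIES ((1 XOR 1) XOR 1)) -> 1
  row 8 [1000]: (((1 OR 0) IMPLIES (1 XOR 0)) IMPLIES ((0 XOR 0) XOR 0)) -> 0
  row 9 [1001]: (((1 OR 0) IMPLIES (1 XOR 1)) IMPLIES ((0 XOR 0) XOR 0)) -> 1
  row 10 [1010]: (((1 OR 1) IMPLIES (1 XOR 0)) IMPLIES ((0 XOR 1) XOR 1)) -> 0
  row 11 [1011]: (((1 OR 1) IMPLIES (1 XOR 1)) IMPLIES ((0 XOR 1) XOR 1)) -> 1
  row 12 [1100]: (((1 OR 0) IMPLIES (1 XOR 0)) IMPLIES ((1 XOR 0) XOR 0)) -> 1
  row 13 [1101]: (((1 OR 0) IMPLIES (1 XOR 1)) IMPLIES ((1 XOR 0) XOR 0)) -> 1
  row 14 [1110]: (((1 OR 1) IMPLIES (1 XOR 0)) IMPLIES ((1 XOR 1) XOR 1)) -> 1
  row 15 [1111]: (((1 OR 1) IMPLIES (1 XOR 1)) IMPLIES ((1 XOR 1) XOR 1)) -> 1
Full result column, 4 rows per line (P1,P2 fixed per line; P3,P4 runs 00..11 left to right):
  rows 0-3 [P1,P2=00]: 0010  = hex 2
  rows 4-7 [P1,P2=01]: 1111  = hex F
  rows 8-11 [P1,P2=10]: 0101  = hex 5
  rows 12-15 [P1,P2=11]: 1111  = hex F
Output column (row 0 .. row 15) = 0010111101011111
Output column grouped in 4s = 0010 1111 0101 1111 = 0x2F5F
Convert to decimal digit by digit (value = value*16 + digit):
  2 -> 2
  2*16 + 15 (F) = 47
  47*16 + 5 = 757
  757*16 + 15 (F) = 12127
Decimal = 12127

12127


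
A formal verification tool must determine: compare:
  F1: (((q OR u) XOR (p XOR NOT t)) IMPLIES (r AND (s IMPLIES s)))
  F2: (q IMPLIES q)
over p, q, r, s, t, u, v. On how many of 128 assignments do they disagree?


F1 = (((q OR u) XOR (p XOR NOT t)) IMPLIES (r AND (s IMPLIES s)))
F2 = (q IMPLIES q)
Evaluate both on each of 128 rows (bits = p,q,r,s,t,u,v):
  row 0 [0000000]: F1=0 F2=1 (differ) -> 1
  row 1 [0000001]: F1=0 F2=1 (differ) -> 1
  row 2 [0000010]: F1=1 F2=1 -> 0
  row 3 [0000011]: F1=1 F2=1 -> 0
  row 4 [0000100]: F1=1 F2=1 -> 0
  (every remaining row is evaluated the same way; all 128 results are listed next)
Full result column, 8 rows per line (p,q,r,s fixed per line; t,u,v runs 000..111 left to right):
  rows 0-7 [p,q,r,s=0000]: 11000011  (ones: 4)
  rows 8-15 [p,q,r,s=0001]: 11000011  (ones: 4)
  rows 16-23 [p,q,r,s=0010]: 00000000  (ones: 0)
  rows 24-31 [p,q,r,s=0011]: 00000000  (ones: 0)
  rows 32-39 [p,q,r,s=0100]: 00001111  (ones: 4)
  rows 40-47 [p,q,r,s=0101]: 00001111  (ones: 4)
  rows 48-55 [p,q,r,s=0110]: 00000000  (ones: 0)
  rows 56-63 [p,q,r,s=0111]: 00000000  (ones: 0)
  rows 64-71 [p,q,r,s=1000]: 00111100  (ones: 4)
  rows 72-79 [p,q,r,s=1001]: 00111100  (ones: 4)
  rows 80-87 [p,q,r,s=1010]: 00000000  (ones: 0)
  rows 88-95 [p,q,r,s=1011]: 00000000  (ones: 0)
  rows 96-103 [p,q,r,s=1100]: 11110000  (ones: 4)
  rows 104-111 [p,q,r,s=1101]: 11110000  (ones: 4)
  rows 112-119 [p,q,r,s=1110]: 00000000  (ones: 0)
  rows 120-127 [p,q,r,s=1111]: 00000000  (ones: 0)
Disagreements = 4+4+0+0+4+4+0+0+4+4+0+0+4+4+0+0 = 32

32


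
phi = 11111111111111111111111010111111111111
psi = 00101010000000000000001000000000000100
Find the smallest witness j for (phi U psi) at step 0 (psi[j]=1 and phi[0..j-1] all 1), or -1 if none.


(phi U psi) at 0: need smallest j with psi[j]=1 and phi[i]=1 for all i in [0,j).
Scan from step 0:
  step 0: phi=1, psi=0 -> continue
  step 1: phi=1, psi=0 -> continue
  step 2: psi=1 and phi held for [0,2) -> witness found
Witness step = 2

2


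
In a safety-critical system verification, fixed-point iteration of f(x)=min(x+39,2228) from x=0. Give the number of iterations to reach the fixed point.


Step 1: x=0, cap=2228, increment=39
Step 2: x grows by 39 each step until capped at 2228; fixed point is x=2228
Step 3: iterations = ceil(2228/39) = 58

58


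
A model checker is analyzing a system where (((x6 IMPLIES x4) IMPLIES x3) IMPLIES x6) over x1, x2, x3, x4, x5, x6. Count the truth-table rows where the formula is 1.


Formula: (((x6 IMPLIES x4) IMPLIES x3) IMPLIES x6) over 6 vars (64 rows)
Evaluate each row (x1, x2, x3, x4, x5, x6 as bits, MSB first):
  row 0 [000000]: (((0 IMPLIES 0) IMPLIES 0) IMPLIES 0) -> 1
  row 1 [000001]: (((1 IMPLIES 0) IMPLIES 0) IMPLIES 1) -> 1
  row 2 [000010]: (((0 IMPLIES 0) IMPLIES 0) IMPLIES 0) -> 1
  row 3 [000011]: (((1 IMPLIES 0) IMPLIES 0) IMPLIES 1) -> 1
  row 4 [000100]: (((0 IMPLIES 1) IMPLIES 0) IMPLIES 0) -> 1
  (every remaining row is evaluated the same way; all 64 results are listed next)
Full result column, 8 rows per line (x1,x2,x3 fixed per line; x4,x5,x6 runs 000..111 left to right):
  rows 0-7 [x1,x2,x3=000]: 11111111  (ones: 8)
  rows 8-15 [x1,x2,x3=001]: 01010101  (ones: 4)
  rows 16-23 [x1,x2,x3=010]: 11111111  (ones: 8)
  rows 24-31 [x1,x2,x3=011]: 01010101  (ones: 4)
  rows 32-39 [x1,x2,x3=100]: 11111111  (ones: 8)
  rows 40-47 [x1,x2,x3=101]: 01010101  (ones: 4)
  rows 48-55 [x1,x2,x3=110]: 11111111  (ones: 8)
  rows 56-63 [x1,x2,x3=111]: 01010101  (ones: 4)
Count of 1-rows = 8+4+8+4+8+4+8+4 = 48

48


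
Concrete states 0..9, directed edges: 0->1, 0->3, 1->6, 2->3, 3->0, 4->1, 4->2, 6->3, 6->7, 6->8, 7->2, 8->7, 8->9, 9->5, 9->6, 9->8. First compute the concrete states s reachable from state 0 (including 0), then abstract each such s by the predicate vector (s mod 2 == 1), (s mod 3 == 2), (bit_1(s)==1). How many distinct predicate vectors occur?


BFS from 0:
Concrete reachable: {0, 1, 2, 3, 5, 6, 7, 8, 9}
Abstract via predicates (s mod 2 == 1), (s mod 3 == 2), (bit_1(s)==1):
  (0,0,0) <- {0}
  (0,0,1) <- {6}
  (0,1,0) <- {8}
  (0,1,1) <- {2}
  (1,0,0) <- {1, 9}
  (1,0,1) <- {3, 7}
  (1,1,0) <- {5}
Distinct abstract states = 7

7


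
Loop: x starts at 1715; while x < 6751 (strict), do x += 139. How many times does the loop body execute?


Step 1: x goes from 1715 toward 6751 by 139; the body runs while x<6751, so iterations = ceil((bound-start)/step)
Step 2: Distance=5036
Step 3: ceil(5036/139)=37

37


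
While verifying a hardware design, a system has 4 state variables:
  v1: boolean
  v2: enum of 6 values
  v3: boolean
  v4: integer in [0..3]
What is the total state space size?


State space = product of domain sizes of all variables.
Domain sizes:
  v1 (boolean): 2
  v2 (enum of 6 values): 6
  v3 (boolean): 2
  v4 (integer in [0..3]): 4
Product = 2 * 6 * 2 * 4 = 96

96


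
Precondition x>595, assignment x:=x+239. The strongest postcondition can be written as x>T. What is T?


Formula: sp(P, x:=E) = exists old_x. (x = E[old_x/x]) AND P[old_x/x] (old_x is the value of x before the assignment; eliminate old_x by solving x = E[old_x/x] for old_x)
Step 1: Precondition P: x>595, i.e. old_x > 595
Step 2: Assignment gives x = old_x + 239, so old_x = x - 239
Step 3: Substitute into P: x - 239 > 595
Step 4: Simplify: x > 595+239 = 834

834


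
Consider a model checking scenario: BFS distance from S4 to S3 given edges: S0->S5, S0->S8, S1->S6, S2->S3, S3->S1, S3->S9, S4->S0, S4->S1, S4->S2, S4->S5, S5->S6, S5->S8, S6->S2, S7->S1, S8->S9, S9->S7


BFS layer-by-layer from S4:
  dist 0: {S4}
  dist 1: {S0, S1, S2, S5}
  dist 2: {S3, S6, S8}
  -> S3 reached at distance 2
Shortest path length = 2

2


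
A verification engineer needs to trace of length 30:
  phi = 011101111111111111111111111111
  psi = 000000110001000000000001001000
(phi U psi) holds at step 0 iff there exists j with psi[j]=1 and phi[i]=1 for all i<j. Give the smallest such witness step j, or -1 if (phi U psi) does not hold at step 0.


(phi U psi) at 0: need smallest j with psi[j]=1 and phi[i]=1 for all i in [0,j).
Scan from step 0:
  step 0: phi=0 -> phi-prefix broken from here
  step 6: psi=1 but phi already failed -> not a witness
  step 7: psi=1 but phi already failed -> not a witness
  step 11: psi=1 but phi already failed -> not a witness
  step 23: psi=1 but phi already failed -> not a witness
  step 26: psi=1 but phi already failed -> not a witness
  end of trace: no witness -> -1
Witness step = -1

-1


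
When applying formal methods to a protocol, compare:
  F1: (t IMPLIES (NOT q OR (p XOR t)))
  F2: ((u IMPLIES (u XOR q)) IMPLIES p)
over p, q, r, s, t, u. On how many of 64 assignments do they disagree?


F1 = (t IMPLIES (NOT q OR (p XOR t)))
F2 = ((u IMPLIES (u XOR q)) IMPLIES p)
Evaluate both on each of 64 rows (bits = p,q,r,s,t,u):
  row 0 [000000]: F1=1 F2=0 (differ) -> 1
  row 1 [000001]: F1=1 F2=0 (differ) -> 1
  row 2 [000010]: F1=1 F2=0 (differ) -> 1
  row 3 [000011]: F1=1 F2=0 (differ) -> 1
  row 4 [000100]: F1=1 F2=0 (differ) -> 1
  (every remaining row is evaluated the same way; all 64 results are listed next)
Full result column, 8 rows per line (p,q,r fixed per line; s,t,u runs 000..111 left to right):
  rows 0-7 [p,q,r=000]: 11111111  (ones: 8)
  rows 8-15 [p,q,r=001]: 11111111  (ones: 8)
  rows 16-23 [p,q,r=010]: 10101010  (ones: 4)
  rows 24-31 [p,q,r=011]: 10101010  (ones: 4)
  rows 32-39 [p,q,r=100]: 00000000  (ones: 0)
  rows 40-47 [p,q,r=101]: 00000000  (ones: 0)
  rows 48-55 [p,q,r=110]: 00110011  (ones: 4)
  rows 56-63 [p,q,r=111]: 00110011  (ones: 4)
Disagreements = 8+8+4+4+0+0+4+4 = 32

32


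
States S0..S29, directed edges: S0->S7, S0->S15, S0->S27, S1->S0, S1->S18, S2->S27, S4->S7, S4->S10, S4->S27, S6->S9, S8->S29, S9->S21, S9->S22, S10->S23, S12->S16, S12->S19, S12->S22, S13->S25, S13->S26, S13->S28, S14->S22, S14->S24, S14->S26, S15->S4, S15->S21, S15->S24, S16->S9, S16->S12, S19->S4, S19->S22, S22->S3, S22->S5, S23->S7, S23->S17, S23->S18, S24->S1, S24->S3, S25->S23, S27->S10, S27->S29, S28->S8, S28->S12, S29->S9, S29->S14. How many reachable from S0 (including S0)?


BFS from S0:
  layer 0: {S0}
  layer 1: {S7, S15, S27}
  layer 2: {S4, S10, S21, S24, S29}
  layer 3: {S1, S3, S9, S14, S23}
  layer 4: {S17, S18, S22, S26}
  layer 5: {S5}
Reachable set: {S0, S1, S3, S4, S5, S7, S9, S10, S14, S15, S17, S18, S21, S22, S23, S24, S26, S27, S29}
Count = 19

19


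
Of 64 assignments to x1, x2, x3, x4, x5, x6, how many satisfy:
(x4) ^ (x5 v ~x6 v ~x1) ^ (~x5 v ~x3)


CNF with 3 clauses over 6 vars (64 assignments).
An assignment satisfies CNF iff every clause has >=1 true literal.
Check each row (bits = x1,x2,x3,x4,x5,x6; clause T/F shown):
  row 0 [000000]: clauses=FTT -> 0
  row 1 [000001]: clauses=FTT -> 0
  row 2 [000010]: clauses=FTT -> 0
  row 3 [000011]: clauses=FTT -> 0
  row 4 [000100]: clauses=TTT -> 1
  (every remaining row is evaluated the same way; all 64 results are listed next)
Full result column, 8 rows per line (x1,x2,x3 fixed per line; x4,x5,x6 runs 000..111 left to right):
  rows 0-7 [x1,x2,x3=000]: 00001111  (ones: 4)
  rows 8-15 [x1,x2,x3=001]: 00001100  (ones: 2)
  rows 16-23 [x1,x2,x3=010]: 00001111  (ones: 4)
  rows 24-31 [x1,x2,x3=011]: 00001100  (ones: 2)
  rows 32-39 [x1,x2,x3=100]: 00001011  (ones: 3)
  rows 40-47 [x1,x2,x3=101]: 00001000  (ones: 1)
  rows 48-55 [x1,x2,x3=110]: 00001011  (ones: 3)
  rows 56-63 [x1,x2,x3=111]: 00001000  (ones: 1)
Satisfying assignments = 4+2+4+2+3+1+3+1 = 20

20


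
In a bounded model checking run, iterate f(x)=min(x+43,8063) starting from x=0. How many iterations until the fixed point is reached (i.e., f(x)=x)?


Step 1: x=0, cap=8063, increment=43
Step 2: x grows by 43 each step until capped at 8063; fixed point is x=8063
Step 3: iterations = ceil(8063/43) = 188

188


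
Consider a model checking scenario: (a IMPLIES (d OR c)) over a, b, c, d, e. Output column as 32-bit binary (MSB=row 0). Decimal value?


Formula: (a IMPLIES (d OR c)) over a, b, c, d, e (32 rows)
Evaluate each row (bits = a,b,c,d,e, MSB first):
  row 0 [00000]: (0 IMPLIES (0 OR 0)) -> 1
  row 1 [00001]: (0 IMPLIES (0 OR 0)) -> 1
  row 2 [00010]: (0 IMPLIES (1 OR 0)) -> 1
  row 3 [00011]: (0 IMPLIES (1 OR 0)) -> 1
  row 4 [00100]: (0 IMPLIES (0 OR 1)) -> 1
  row 5 [00101]: (0 IMPLIES (0 OR 1)) -> 1
  row 6 [00110]: (0 IMPLIES (1 OR 1)) -> 1
  row 7 [00111]: (0 IMPLIES (1 OR 1)) -> 1
  row 8 [01000]: (0 IMPLIES (0 OR 0)) -> 1
  row 9 [01001]: (0 IMPLIES (0 OR 0)) -> 1
  row 10 [01010]: (0 IMPLIES (1 OR 0)) -> 1
  row 11 [01011]: (0 IMPLIES (1 OR 0)) -> 1
  row 12 [01100]: (0 IMPLIES (0 OR 1)) -> 1
  row 13 [01101]: (0 IMPLIES (0 OR 1)) -> 1
  row 14 [01110]: (0 IMPLIES (1 OR 1)) -> 1
  row 15 [01111]: (0 IMPLIES (1 OR 1)) -> 1
  row 16 [10000]: (1 IMPLIES (0 OR 0)) -> 0
  row 17 [10001]: (1 IMPLIES (0 OR 0)) -> 0
  row 18 [10010]: (1 IMPLIES (1 OR 0)) -> 1
  row 19 [10011]: (1 IMPLIES (1 OR 0)) -> 1
  row 20 [10100]: (1 IMPLIES (0 OR 1)) -> 1
  row 21 [10101]: (1 IMPLIES (0 OR 1)) -> 1
  row 22 [10110]: (1 IMPLIES (1 OR 1)) -> 1
  row 23 [10111]: (1 IMPLIES (1 OR 1)) -> 1
  row 24 [11000]: (1 IMPLIES (0 OR 0)) -> 0
  row 25 [11001]: (1 IMPLIES (0 OR 0)) -> 0
  row 26 [11010]: (1 IMPLIES (1 OR 0)) -> 1
  row 27 [11011]: (1 IMPLIES (1 OR 0)) -> 1
  row 28 [11100]: (1 IMPLIES (0 OR 1)) -> 1
  row 29 [11101]: (1 IMPLIES (0 OR 1)) -> 1
  row 30 [11110]: (1 IMPLIES (1 OR 1)) -> 1
  row 31 [11111]: (1 IMPLIES (1 OR 1)) -> 1
Full result column, 4 rows per line (a,b,c fixed per line; d,e runs 00..11 left to right):
  rows 0-3 [a,b,c=000]: 1111  = hex F
  rows 4-7 [a,b,c=001]: 1111  = hex F
  rows 8-11 [a,b,c=010]: 1111  = hex F
  rows 12-15 [a,b,c=011]: 1111  = hex F
  rows 16-19 [a,b,c=100]: 0011  = hex 3
  rows 20-23 [a,b,c=101]: 1111  = hex F
  rows 24-27 [a,b,c=110]: 0011  = hex 3
  rows 28-31 [a,b,c=111]: 1111  = hex F
Output column (row 0 .. row 31) = 11111111111111110011111100111111
Output column grouped in 4s = 1111 1111 1111 1111 0011 1111 0011 1111 = 0xFFFF3F3F
Convert to decimal digit by digit (value = value*16 + digit):
  F -> 15
  15*16 + 15 (F) = 255
  255*16 + 15 (F) = 4095
  4095*16 + 15 (F) = 65535
  65535*16 + 3 = 1048563
  1048563*16 + 15 (F) = 16777023
  16777023*16 + 3 = 268432371
  268432371*16 + 15 (F) = 4294917951
Decimal = 4294917951

4294917951


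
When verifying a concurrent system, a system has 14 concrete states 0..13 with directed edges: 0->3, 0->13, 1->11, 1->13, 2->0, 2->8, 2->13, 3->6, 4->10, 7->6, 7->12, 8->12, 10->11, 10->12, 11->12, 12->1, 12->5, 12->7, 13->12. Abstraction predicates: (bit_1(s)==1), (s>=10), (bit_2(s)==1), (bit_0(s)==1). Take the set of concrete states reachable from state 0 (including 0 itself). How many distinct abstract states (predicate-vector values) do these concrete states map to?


BFS from 0:
Concrete reachable: {0, 1, 3, 5, 6, 7, 11, 12, 13}
Abstract via predicates (bit_1(s)==1), (s>=10), (bit_2(s)==1), (bit_0(s)==1):
  (0,0,0,0) <- {0}
  (0,0,0,1) <- {1}
  (0,0,1,1) <- {5}
  (0,1,1,0) <- {12}
  (0,1,1,1) <- {13}
  (1,0,0,1) <- {3}
  (1,0,1,0) <- {6}
  (1,0,1,1) <- {7}
  (1,1,0,1) <- {11}
Distinct abstract states = 9

9


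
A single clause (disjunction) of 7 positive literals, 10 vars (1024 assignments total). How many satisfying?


Step 1: Total=2^10=1024
Step 2: Unsat when all 7 false: 2^3=8
Step 3: Sat=1024-8=1016

1016


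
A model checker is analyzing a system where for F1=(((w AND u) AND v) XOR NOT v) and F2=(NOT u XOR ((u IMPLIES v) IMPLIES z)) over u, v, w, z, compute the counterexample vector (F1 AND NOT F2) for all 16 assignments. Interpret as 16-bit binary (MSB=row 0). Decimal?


F1 = (((w AND u) AND v) XOR NOT v)
F2 = (NOT u XOR ((u IMPLIES v) IMPLIES z))
Counterexample to F1=>F2 is where F1=1 and F2=0.
Evaluate each row (bits = u,v,w,z, MSB first):
  row 0 [0000]: F1=1 F2=1 -> F1&~F2 -> 0
  row 1 [0001]: F1=1 F2=0 -> F1&~F2 -> 1
  row 2 [0010]: F1=1 F2=1 -> F1&~F2 -> 0
  row 3 [0011]: F1=1 F2=0 -> F1&~F2 -> 1
  row 4 [0100]: F1=0 F2=1 -> F1&~F2 -> 0
  row 5 [0101]: F1=0 F2=0 -> F1&~F2 -> 0
  row 6 [0110]: F1=0 F2=1 -> F1&~F2 -> 0
  row 7 [0111]: F1=0 F2=0 -> F1&~F2 -> 0
  row 8 [1000]: F1=1 F2=1 -> F1&~F2 -> 0
  row 9 [1001]: F1=1 F2=1 -> F1&~F2 -> 0
  row 10 [1010]: F1=1 F2=1 -> F1&~F2 -> 0
  row 11 [1011]: F1=1 F2=1 -> F1&~F2 -> 0
  row 12 [1100]: F1=0 F2=0 -> F1&~F2 -> 0
  row 13 [1101]: F1=0 F2=1 -> F1&~F2 -> 0
  row 14 [1110]: F1=1 F2=0 -> F1&~F2 -> 1
  row 15 [1111]: F1=1 F2=1 -> F1&~F2 -> 0
Full result column, 4 rows per line (u,v fixed per line; w,z runs 00..11 left to right):
  rows 0-3 [u,v=00]: 0101  = hex 5
  rows 4-7 [u,v=01]: 0000  = hex 0
  rows 8-11 [u,v=10]: 0000  = hex 0
  rows 12-15 [u,v=11]: 0010  = hex 2
Counterexample vector (row 0 .. row 15) = 0101000000000010
Output column grouped in 4s = 0101 0000 0000 0010 = 0x5002
Convert to decimal digit by digit (value = value*16 + digit):
  5 -> 5
  5*16 + 0 = 80
  80*16 + 0 = 1280
  1280*16 + 2 = 20482
Decimal = 20482

20482


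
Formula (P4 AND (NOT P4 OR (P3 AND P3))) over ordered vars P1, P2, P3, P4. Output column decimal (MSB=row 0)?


Formula: (P4 AND (NOT P4 OR (P3 AND P3))) over P1, P2, P3, P4 (16 rows)
Evaluate each row (bits = P1,P2,P3,P4, MSB first):
  row 0 [0000]: (0 AND (NOT 0 OR (0 AND 0))) -> 0
  row 1 [0001]: (1 AND (NOT 1 OR (0 AND 0))) -> 0
  row 2 [0010]: (0 AND (NOT 0 OR (1 AND 1))) -> 0
  row 3 [0011]: (1 AND (NOT 1 OR (1 AND 1))) -> 1
  row 4 [0100]: (0 AND (NOT 0 OR (0 AND 0))) -> 0
  row 5 [0101]: (1 AND (NOT 1 OR (0 AND 0))) -> 0
  row 6 [0110]: (0 AND (NOT 0 OR (1 AND 1))) -> 0
  row 7 [0111]: (1 AND (NOT 1 OR (1 AND 1))) -> 1
  row 8 [1000]: (0 AND (NOT 0 OR (0 AND 0))) -> 0
  row 9 [1001]: (1 AND (NOT 1 OR (0 AND 0))) -> 0
  row 10 [1010]: (0 AND (NOT 0 OR (1 AND 1))) -> 0
  row 11 [1011]: (1 AND (NOT 1 OR (1 AND 1))) -> 1
  row 12 [1100]: (0 AND (NOT 0 OR (0 AND 0))) -> 0
  row 13 [1101]: (1 AND (NOT 1 OR (0 AND 0))) -> 0
  row 14 [1110]: (0 AND (NOT 0 OR (1 AND 1))) -> 0
  row 15 [1111]: (1 AND (NOT 1 OR (1 AND 1))) -> 1
Full result column, 4 rows per line (P1,P2 fixed per line; P3,P4 runs 00..11 left to right):
  rows 0-3 [P1,P2=00]: 0001  = hex 1
  rows 4-7 [P1,P2=01]: 0001  = hex 1
  rows 8-11 [P1,P2=10]: 0001  = hex 1
  rows 12-15 [P1,P2=11]: 0001  = hex 1
Output column (row 0 .. row 15) = 0001000100010001
Output column grouped in 4s = 0001 0001 0001 0001 = 0x1111
Convert to decimal digit by digit (value = value*16 + digit):
  1 -> 1
  1*16 + 1 = 17
  17*16 + 1 = 273
  273*16 + 1 = 4369
Decimal = 4369

4369
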